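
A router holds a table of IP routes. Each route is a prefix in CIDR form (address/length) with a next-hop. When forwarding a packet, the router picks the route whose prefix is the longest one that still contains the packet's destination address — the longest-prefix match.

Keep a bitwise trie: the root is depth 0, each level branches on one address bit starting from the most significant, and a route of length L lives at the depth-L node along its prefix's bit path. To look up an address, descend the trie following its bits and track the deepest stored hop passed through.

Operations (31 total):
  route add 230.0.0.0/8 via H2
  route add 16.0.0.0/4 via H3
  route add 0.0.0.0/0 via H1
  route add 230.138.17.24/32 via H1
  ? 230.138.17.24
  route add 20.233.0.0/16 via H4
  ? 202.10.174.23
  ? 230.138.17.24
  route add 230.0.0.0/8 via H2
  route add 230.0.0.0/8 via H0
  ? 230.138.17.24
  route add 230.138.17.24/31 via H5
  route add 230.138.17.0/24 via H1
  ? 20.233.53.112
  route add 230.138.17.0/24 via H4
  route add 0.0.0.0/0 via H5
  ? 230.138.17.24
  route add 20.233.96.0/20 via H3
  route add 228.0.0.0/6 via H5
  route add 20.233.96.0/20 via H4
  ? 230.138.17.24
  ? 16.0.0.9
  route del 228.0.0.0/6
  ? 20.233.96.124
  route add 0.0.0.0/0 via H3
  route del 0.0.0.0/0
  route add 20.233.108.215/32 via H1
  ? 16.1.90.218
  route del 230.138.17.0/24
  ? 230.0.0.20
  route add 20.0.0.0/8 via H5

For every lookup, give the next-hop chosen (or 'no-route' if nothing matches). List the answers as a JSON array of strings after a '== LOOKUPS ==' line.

Apply in order:
  add 230.0.0.0/8 -> H2 at depth 8
  add 16.0.0.0/4 -> H3 at depth 4
  add 0.0.0.0/0 -> H1 at depth 0
  add 230.138.17.24/32 -> H1 at depth 32
  ? 230.138.17.24  path d0:H1→d1:-→d2:-→d3:-→d4:-→d5:-→d6:-→d7:-→d8:H2→d9:-→d10:-→d11:-→d12:-→d13:-→d14:-→d15:-→d16:-→d17:-→d18:-→d19:-→d20:-→d21:-→d22:-→d23:-→d24:-→d25:-→d26:-→d27:-→d28:-→d29:-→d30:-→d31:-→d32:H1  best=H1
  add 20.233.0.0/16 -> H4 at depth 16
  ? 202.10.174.23  path d0:H1→d1:-→d2:-  best=H1
  ? 230.138.17.24  path d0:H1→d1:-→d2:-→d3:-→d4:-→d5:-→d6:-→d7:-→d8:H2→d9:-→d10:-→d11:-→d12:-→d13:-→d14:-→d15:-→d16:-→d17:-→d18:-→d19:-→d20:-→d21:-→d22:-→d23:-→d24:-→d25:-→d26:-→d27:-→d28:-→d29:-→d30:-→d31:-→d32:H1  best=H1
  add 230.0.0.0/8 -> H2 at depth 8
  add 230.0.0.0/8 -> H0 at depth 8
  ? 230.138.17.24  path d0:H1→d1:-→d2:-→d3:-→d4:-→d5:-→d6:-→d7:-→d8:H0→d9:-→d10:-→d11:-→d12:-→d13:-→d14:-→d15:-→d16:-→d17:-→d18:-→d19:-→d20:-→d21:-→d22:-→d23:-→d24:-→d25:-→d26:-→d27:-→d28:-→d29:-→d30:-→d31:-→d32:H1  best=H1
  add 230.138.17.24/31 -> H5 at depth 31
  add 230.138.17.0/24 -> H1 at depth 24
  ? 20.233.53.112  path d0:H1→d1:-→d2:-→d3:-→d4:H3→d5:-→d6:-→d7:-→d8:-→d9:-→d10:-→d11:-→d12:-→d13:-→d14:-→d15:-→d16:H4  best=H4
  add 230.138.17.0/24 -> H4 at depth 24
  add 0.0.0.0/0 -> H5 at depth 0
  ? 230.138.17.24  path d0:H5→d1:-→d2:-→d3:-→d4:-→d5:-→d6:-→d7:-→d8:H0→d9:-→d10:-→d11:-→d12:-→d13:-→d14:-→d15:-→d16:-→d17:-→d18:-→d19:-→d20:-→d21:-→d22:-→d23:-→d24:H4→d25:-→d26:-→d27:-→d28:-→d29:-→d30:-→d31:H5→d32:H1  best=H1
  add 20.233.96.0/20 -> H3 at depth 20
  add 228.0.0.0/6 -> H5 at depth 6
  add 20.233.96.0/20 -> H4 at depth 20
  ? 230.138.17.24  path d0:H5→d1:-→d2:-→d3:-→d4:-→d5:-→d6:H5→d7:-→d8:H0→d9:-→d10:-→d11:-→d12:-→d13:-→d14:-→d15:-→d16:-→d17:-→d18:-→d19:-→d20:-→d21:-→d22:-→d23:-→d24:H4→d25:-→d26:-→d27:-→d28:-→d29:-→d30:-→d31:H5→d32:H1  best=H1
  ? 16.0.0.9  path d0:H5→d1:-→d2:-→d3:-→d4:H3→d5:-  best=H3
  del 228.0.0.0/6 (clear depth 6)
  ? 20.233.96.124  path d0:H5→d1:-→d2:-→d3:-→d4:H3→d5:-→d6:-→d7:-→d8:-→d9:-→d10:-→d11:-→d12:-→d13:-→d14:-→d15:-→d16:H4→d17:-→d18:-→d19:-→d20:H4  best=H4
  add 0.0.0.0/0 -> H3 at depth 0
  del 0.0.0.0/0 (clear depth 0)
  add 20.233.108.215/32 -> H1 at depth 32
  ? 16.1.90.218  path d0:-→d1:-→d2:-→d3:-→d4:H3→d5:-  best=H3
  del 230.138.17.0/24 (clear depth 24)
  ? 230.0.0.20  path d0:-→d1:-→d2:-→d3:-→d4:-→d5:-→d6:-→d7:-→d8:H0  best=H0
  add 20.0.0.0/8 -> H5 at depth 8

== LOOKUPS ==
["H1","H1","H1","H1","H4","H1","H1","H3","H4","H3","H0"]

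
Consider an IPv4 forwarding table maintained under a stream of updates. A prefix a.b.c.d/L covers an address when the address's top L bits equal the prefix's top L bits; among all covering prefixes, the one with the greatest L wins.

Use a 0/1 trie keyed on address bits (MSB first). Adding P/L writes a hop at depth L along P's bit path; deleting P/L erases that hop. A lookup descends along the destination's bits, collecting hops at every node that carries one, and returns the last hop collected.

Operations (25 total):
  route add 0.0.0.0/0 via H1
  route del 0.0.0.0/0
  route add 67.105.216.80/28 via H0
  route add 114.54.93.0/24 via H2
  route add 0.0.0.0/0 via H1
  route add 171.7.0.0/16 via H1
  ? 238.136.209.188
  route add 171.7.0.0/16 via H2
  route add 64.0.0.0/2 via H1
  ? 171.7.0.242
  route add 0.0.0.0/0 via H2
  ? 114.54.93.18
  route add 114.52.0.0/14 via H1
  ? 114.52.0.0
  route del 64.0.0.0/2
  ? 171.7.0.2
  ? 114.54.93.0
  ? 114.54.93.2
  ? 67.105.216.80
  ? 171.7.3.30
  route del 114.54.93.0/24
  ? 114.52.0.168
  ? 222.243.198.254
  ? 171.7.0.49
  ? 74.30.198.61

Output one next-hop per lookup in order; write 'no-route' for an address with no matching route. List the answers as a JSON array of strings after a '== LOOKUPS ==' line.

Apply in order:
  + 0.0.0.0/0 (H1) depth=0
  del 0.0.0.0/0 (clear depth 0)
  + 67.105.216.80/28 (H0) depth=28
  + 114.54.93.0/24 (H2) depth=24
  + 0.0.0.0/0 (H1) depth=0
  + 171.7.0.0/16 (H1) depth=16
  lookup 238.136.209.188: bits 1 walk d0:H1→d1:- -> H1
  + 171.7.0.0/16 (H2) depth=16
  + 64.0.0.0/2 (H1) depth=2
  lookup 171.7.0.242: bits 1010101100000111 walk d0:H1→d1:-→d2:-→d3:-→d4:-→d5:-→d6:-→d7:-→d8:-→d9:-→d10:-→d11:-→d12:-→d13:-→d14:-→d15:-→d16:H2 -> H2
  + 0.0.0.0/0 (H2) depth=0
  lookup 114.54.93.18: bits 011100100011011001011101 walk d0:H2→d1:-→d2:H1→d3:-→d4:-→d5:-→d6:-→d7:-→d8:-→d9:-→d10:-→d11:-→d12:-→d13:-→d14:-→d15:-→d16:-→d17:-→d18:-→d19:-→d20:-→d21:-→d22:-→d23:-→d24:H2 -> H2
  + 114.52.0.0/14 (H1) depth=14
  lookup 114.52.0.0: bits 01110010001101 walk d0:H2→d1:-→d2:H1→d3:-→d4:-→d5:-→d6:-→d7:-→d8:-→d9:-→d10:-→d11:-→d12:-→d13:-→d14:H1 -> H1
  del 64.0.0.0/2 (clear depth 2)
  lookup 171.7.0.2: bits 1010101100000111 walk d0:H2→d1:-→d2:-→d3:-→d4:-→d5:-→d6:-→d7:-→d8:-→d9:-→d10:-→d11:-→d12:-→d13:-→d14:-→d15:-→d16:H2 -> H2
  lookup 114.54.93.0: bits 011100100011011001011101 walk d0:H2→d1:-→d2:-→d3:-→d4:-→d5:-→d6:-→d7:-→d8:-→d9:-→d10:-→d11:-→d12:-→d13:-→d14:H1→d15:-→d16:-→d17:-→d18:-→d19:-→d20:-→d21:-→d22:-→d23:-→d24:H2 -> H2
  lookup 114.54.93.2: bits 011100100011011001011101 walk d0:H2→d1:-→d2:-→d3:-→d4:-→d5:-→d6:-→d7:-→d8:-→d9:-→d10:-→d11:-→d12:-→d13:-→d14:H1→d15:-→d16:-→d17:-→d18:-→d19:-→d20:-→d21:-→d22:-→d23:-→d24:H2 -> H2
  lookup 67.105.216.80: bits 0100001101101001110110000101 walk d0:H2→d1:-→d2:-→d3:-→d4:-→d5:-→d6:-→d7:-→d8:-→d9:-→d10:-→d11:-→d12:-→d13:-→d14:-→d15:-→d16:-→d17:-→d18:-→d19:-→d20:-→d21:-→d22:-→d23:-→d24:-→d25:-→d26:-→d27:-→d28:H0 -> H0
  lookup 171.7.3.30: bits 1010101100000111 walk d0:H2→d1:-→d2:-→d3:-→d4:-→d5:-→d6:-→d7:-→d8:-→d9:-→d10:-→d11:-→d12:-→d13:-→d14:-→d15:-→d16:H2 -> H2
  del 114.54.93.0/24 (clear depth 24)
  lookup 114.52.0.168: bits 01110010001101 walk d0:H2→d1:-→d2:-→d3:-→d4:-→d5:-→d6:-→d7:-→d8:-→d9:-→d10:-→d11:-→d12:-→d13:-→d14:H1 -> H1
  lookup 222.243.198.254: bits 1 walk d0:H2→d1:- -> H2
  lookup 171.7.0.49: bits 1010101100000111 walk d0:H2→d1:-→d2:-→d3:-→d4:-→d5:-→d6:-→d7:-→d8:-→d9:-→d10:-→d11:-→d12:-→d13:-→d14:-→d15:-→d16:H2 -> H2
  lookup 74.30.198.61: bits 0100 walk d0:H2→d1:-→d2:-→d3:-→d4:- -> H2

== LOOKUPS ==
["H1","H2","H2","H1","H2","H2","H2","H0","H2","H1","H2","H2","H2"]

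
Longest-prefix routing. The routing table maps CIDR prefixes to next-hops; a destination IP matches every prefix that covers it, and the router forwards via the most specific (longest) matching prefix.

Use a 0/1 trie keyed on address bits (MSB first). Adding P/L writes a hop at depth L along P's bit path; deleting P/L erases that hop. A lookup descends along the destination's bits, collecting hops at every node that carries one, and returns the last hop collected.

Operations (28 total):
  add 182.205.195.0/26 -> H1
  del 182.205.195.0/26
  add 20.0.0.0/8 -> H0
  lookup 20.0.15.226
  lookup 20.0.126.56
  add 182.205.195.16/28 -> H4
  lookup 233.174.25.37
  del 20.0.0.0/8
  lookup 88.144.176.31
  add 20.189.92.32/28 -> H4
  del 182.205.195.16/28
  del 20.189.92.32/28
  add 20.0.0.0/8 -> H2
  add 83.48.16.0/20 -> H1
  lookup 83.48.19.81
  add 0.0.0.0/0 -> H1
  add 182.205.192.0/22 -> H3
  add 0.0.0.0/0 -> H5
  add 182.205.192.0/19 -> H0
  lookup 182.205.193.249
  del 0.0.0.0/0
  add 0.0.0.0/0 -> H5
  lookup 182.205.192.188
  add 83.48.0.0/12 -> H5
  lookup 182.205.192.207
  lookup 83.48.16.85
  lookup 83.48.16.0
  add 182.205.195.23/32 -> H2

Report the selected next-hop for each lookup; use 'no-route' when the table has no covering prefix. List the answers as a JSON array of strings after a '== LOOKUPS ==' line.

Trace:
  add 182.205.195.0/26 -> H1 at depth 26
  del 182.205.195.0/26 (clear depth 26)
  add 20.0.0.0/8 -> H0 at depth 8
  Q 20.0.15.226: descend 00010100 ; hops seen [H0] ; pick H0
  Q 20.0.126.56: descend 00010100 ; hops seen [H0] ; pick H0
  add 182.205.195.16/28 -> H4 at depth 28
  Q 233.174.25.37: descend 1 ; hops seen [∅] ; pick no-route
  del 20.0.0.0/8 (clear depth 8)
  Q 88.144.176.31: descend 0 ; hops seen [∅] ; pick no-route
  add 20.189.92.32/28 -> H4 at depth 28
  del 182.205.195.16/28 (clear depth 28)
  del 20.189.92.32/28 (clear depth 28)
  add 20.0.0.0/8 -> H2 at depth 8
  add 83.48.16.0/20 -> H1 at depth 20
  Q 83.48.19.81: descend 01010011001100000001 ; hops seen [H1] ; pick H1
  add 0.0.0.0/0 -> H1 at depth 0
  add 182.205.192.0/22 -> H3 at depth 22
  add 0.0.0.0/0 -> H5 at depth 0
  add 182.205.192.0/19 -> H0 at depth 19
  Q 182.205.193.249: descend 1011011011001101110000 ; hops seen [H5,H0,H3] ; pick H3
  del 0.0.0.0/0 (clear depth 0)
  add 0.0.0.0/0 -> H5 at depth 0
  Q 182.205.192.188: descend 1011011011001101110000 ; hops seen [H5,H0,H3] ; pick H3
  add 83.48.0.0/12 -> H5 at depth 12
  Q 182.205.192.207: descend 1011011011001101110000 ; hops seen [H5,H0,H3] ; pick H3
  Q 83.48.16.85: descend 01010011001100000001 ; hops seen [H5,H5,H1] ; pick H1
  Q 83.48.16.0: descend 01010011001100000001 ; hops seen [H5,H5,H1] ; pick H1
  add 182.205.195.23/32 -> H2 at depth 32

== LOOKUPS ==
["H0","H0","no-route","no-route","H1","H3","H3","H3","H1","H1"]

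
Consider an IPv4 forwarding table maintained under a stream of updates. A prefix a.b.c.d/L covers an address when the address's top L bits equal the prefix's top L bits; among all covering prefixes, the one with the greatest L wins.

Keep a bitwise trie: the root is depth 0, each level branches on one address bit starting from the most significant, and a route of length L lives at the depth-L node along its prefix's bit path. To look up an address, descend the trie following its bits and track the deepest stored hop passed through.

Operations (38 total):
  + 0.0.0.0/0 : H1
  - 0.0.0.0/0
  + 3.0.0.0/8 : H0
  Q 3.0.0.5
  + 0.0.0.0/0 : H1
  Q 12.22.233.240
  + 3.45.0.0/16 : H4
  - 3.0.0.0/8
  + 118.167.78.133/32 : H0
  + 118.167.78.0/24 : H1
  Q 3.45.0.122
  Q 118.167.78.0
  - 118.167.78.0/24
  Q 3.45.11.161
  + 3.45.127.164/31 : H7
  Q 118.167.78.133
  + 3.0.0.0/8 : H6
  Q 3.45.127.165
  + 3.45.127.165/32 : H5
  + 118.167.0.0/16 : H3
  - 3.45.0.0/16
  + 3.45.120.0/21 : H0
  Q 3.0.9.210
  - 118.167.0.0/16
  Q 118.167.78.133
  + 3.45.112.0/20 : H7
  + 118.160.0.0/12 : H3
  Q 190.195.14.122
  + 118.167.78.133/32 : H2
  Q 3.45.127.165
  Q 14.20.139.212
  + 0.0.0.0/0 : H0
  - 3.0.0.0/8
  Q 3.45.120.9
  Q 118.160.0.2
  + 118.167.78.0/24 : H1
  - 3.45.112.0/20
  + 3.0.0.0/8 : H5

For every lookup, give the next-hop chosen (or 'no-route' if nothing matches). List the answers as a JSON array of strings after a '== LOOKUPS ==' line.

Process each operation:
  + 0.0.0.0/0 (H1) depth=0
  del 0.0.0.0/0 (clear depth 0)
  + 3.0.0.0/8 (H0) depth=8
  lookup 3.0.0.5: bits 00000011 walk d0:-→d1:-→d2:-→d3:-→d4:-→d5:-→d6:-→d7:-→d8:H0 -> H0
  + 0.0.0.0/0 (H1) depth=0
  lookup 12.22.233.240: bits 0000 walk d0:H1→d1:-→d2:-→d3:-→d4:- -> H1
  + 3.45.0.0/16 (H4) depth=16
  del 3.0.0.0/8 (clear depth 8)
  + 118.167.78.133/32 (H0) depth=32
  + 118.167.78.0/24 (H1) depth=24
  lookup 3.45.0.122: bits 0000001100101101 walk d0:H1→d1:-→d2:-→d3:-→d4:-→d5:-→d6:-→d7:-→d8:-→d9:-→d10:-→d11:-→d12:-→d13:-→d14:-→d15:-→d16:H4 -> H4
  lookup 118.167.78.0: bits 011101101010011101001110 walk d0:H1→d1:-→d2:-→d3:-→d4:-→d5:-→d6:-→d7:-→d8:-→d9:-→d10:-→d11:-→d12:-→d13:-→d14:-→d15:-→d16:-→d17:-→d18:-→d19:-→d20:-→d21:-→d22:-→d23:-→d24:H1 -> H1
  del 118.167.78.0/24 (clear depth 24)
  lookup 3.45.11.161: bits 0000001100101101 walk d0:H1→d1:-→d2:-→d3:-→d4:-→d5:-→d6:-→d7:-→d8:-→d9:-→d10:-→d11:-→d12:-→d13:-→d14:-→d15:-→d16:H4 -> H4
  + 3.45.127.164/31 (H7) depth=31
  lookup 118.167.78.133: bits 01110110101001110100111010000101 walk d0:H1→d1:-→d2:-→d3:-→d4:-→d5:-→d6:-→d7:-→d8:-→d9:-→d10:-→d11:-→d12:-→d13:-→d14:-→d15:-→d16:-→d17:-→d18:-→d19:-→d20:-→d21:-→d22:-→d23:-→d24:-→d25:-→d26:-→d27:-→d28:-→d29:-→d30:-→d31:-→d32:H0 -> H0
  + 3.0.0.0/8 (H6) depth=8
  lookup 3.45.127.165: bits 0000001100101101011111111010010 walk d0:H1→d1:-→d2:-→d3:-→d4:-→d5:-→d6:-→d7:-→d8:H6→d9:-→d10:-→d11:-→d12:-→d13:-→d14:-→d15:-→d16:H4→d17:-→d18:-→d19:-→d20:-→d21:-→d22:-→d23:-→d24:-→d25:-→d26:-→d27:-→d28:-→d29:-→d30:-→d31:H7 -> H7
  + 3.45.127.165/32 (H5) depth=32
  + 118.167.0.0/16 (H3) depth=16
  del 3.45.0.0/16 (clear depth 16)
  + 3.45.120.0/21 (H0) depth=21
  lookup 3.0.9.210: bits 0000001100 walk d0:H1→d1:-→d2:-→d3:-→d4:-→d5:-→d6:-→d7:-→d8:H6→d9:-→d10:- -> H6
  del 118.167.0.0/16 (clear depth 16)
  lookup 118.167.78.133: bits 01110110101001110100111010000101 walk d0:H1→d1:-→d2:-→d3:-→d4:-→d5:-→d6:-→d7:-→d8:-→d9:-→d10:-→d11:-→d12:-→d13:-→d14:-→d15:-→d16:-→d17:-→d18:-→d19:-→d20:-→d21:-→d22:-→d23:-→d24:-→d25:-→d26:-→d27:-→d28:-→d29:-→d30:-→d31:-→d32:H0 -> H0
  + 3.45.112.0/20 (H7) depth=20
  + 118.160.0.0/12 (H3) depth=12
  lookup 190.195.14.122: bits ε walk d0:H1 -> H1
  + 118.167.78.133/32 (H2) depth=32
  lookup 3.45.127.165: bits 00000011001011010111111110100101 walk d0:H1→d1:-→d2:-→d3:-→d4:-→d5:-→d6:-→d7:-→d8:H6→d9:-→d10:-→d11:-→d12:-→d13:-→d14:-→d15:-→d16:-→d17:-→d18:-→d19:-→d20:H7→d21:H0→d22:-→d23:-→d24:-→d25:-→d26:-→d27:-→d28:-→d29:-→d30:-→d31:H7→d32:H5 -> H5
  lookup 14.20.139.212: bits 0000 walk d0:H1→d1:-→d2:-→d3:-→d4:- -> H1
  + 0.0.0.0/0 (H0) depth=0
  del 3.0.0.0/8 (clear depth 8)
  lookup 3.45.120.9: bits 000000110010110101111 walk d0:H0→d1:-→d2:-→d3:-→d4:-→d5:-→d6:-→d7:-→d8:-→d9:-→d10:-→d11:-→d12:-→d13:-→d14:-→d15:-→d16:-→d17:-→d18:-→d19:-→d20:H7→d21:H0 -> H0
  lookup 118.160.0.2: bits 0111011010100 walk d0:H0→d1:-→d2:-→d3:-→d4:-→d5:-→d6:-→d7:-→d8:-→d9:-→d10:-→d11:-→d12:H3→d13:- -> H3
  + 118.167.78.0/24 (H1) depth=24
  del 3.45.112.0/20 (clear depth 20)
  + 3.0.0.0/8 (H5) depth=8

== LOOKUPS ==
["H0","H1","H4","H1","H4","H0","H7","H6","H0","H1","H5","H1","H0","H3"]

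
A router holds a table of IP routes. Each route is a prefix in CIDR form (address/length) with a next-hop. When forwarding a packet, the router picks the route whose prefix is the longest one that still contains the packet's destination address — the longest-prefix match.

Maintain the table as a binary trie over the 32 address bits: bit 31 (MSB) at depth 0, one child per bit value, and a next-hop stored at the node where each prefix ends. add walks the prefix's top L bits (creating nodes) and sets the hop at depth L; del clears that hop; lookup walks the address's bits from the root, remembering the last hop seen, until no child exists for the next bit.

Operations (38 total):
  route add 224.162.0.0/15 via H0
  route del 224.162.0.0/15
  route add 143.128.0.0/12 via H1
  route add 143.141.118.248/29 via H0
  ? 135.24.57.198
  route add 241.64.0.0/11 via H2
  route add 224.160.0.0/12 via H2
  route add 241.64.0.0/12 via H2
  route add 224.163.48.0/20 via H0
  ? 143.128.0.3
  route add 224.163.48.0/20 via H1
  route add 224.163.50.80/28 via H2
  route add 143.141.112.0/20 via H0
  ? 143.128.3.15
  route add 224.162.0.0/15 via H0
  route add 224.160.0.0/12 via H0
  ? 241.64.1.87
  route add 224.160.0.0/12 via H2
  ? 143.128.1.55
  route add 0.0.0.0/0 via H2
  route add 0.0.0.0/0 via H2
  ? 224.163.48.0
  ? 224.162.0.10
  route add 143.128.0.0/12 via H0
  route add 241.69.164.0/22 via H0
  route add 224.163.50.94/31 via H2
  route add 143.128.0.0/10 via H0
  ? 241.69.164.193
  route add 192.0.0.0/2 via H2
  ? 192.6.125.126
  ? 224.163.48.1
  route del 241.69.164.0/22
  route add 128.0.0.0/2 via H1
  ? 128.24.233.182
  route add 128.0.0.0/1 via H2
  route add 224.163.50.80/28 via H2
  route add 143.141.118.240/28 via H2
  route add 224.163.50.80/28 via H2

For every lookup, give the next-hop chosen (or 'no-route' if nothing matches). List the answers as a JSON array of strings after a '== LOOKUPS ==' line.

Trace:
  + 224.162.0.0/15 (H0) depth=15
  - 224.162.0.0/15 clear@15
  + 143.128.0.0/12 (H1) depth=12
  + 143.141.118.248/29 (H0) depth=29
  Q 135.24.57.198: descend 1000 ; hops seen [∅] ; pick no-route
  + 241.64.0.0/11 (H2) depth=11
  + 224.160.0.0/12 (H2) depth=12
  + 241.64.0.0/12 (H2) depth=12
  + 224.163.48.0/20 (H0) depth=20
  Q 143.128.0.3: descend 100011111000 ; hops seen [H1] ; pick H1
  + 224.163.48.0/20 (H1) depth=20
  + 224.163.50.80/28 (H2) depth=28
  + 143.141.112.0/20 (H0) depth=20
  Q 143.128.3.15: descend 100011111000 ; hops seen [H1] ; pick H1
  + 224.162.0.0/15 (H0) depth=15
  + 224.160.0.0/12 (H0) depth=12
  Q 241.64.1.87: descend 111100010100 ; hops seen [H2,H2] ; pick H2
  + 224.160.0.0/12 (H2) depth=12
  Q 143.128.1.55: descend 100011111000 ; hops seen [H1] ; pick H1
  + 0.0.0.0/0 (H2) depth=0
  + 0.0.0.0/0 (H2) depth=0
  Q 224.163.48.0: descend 1110000010100011001100 ; hops seen [H2,H2,H0,H1] ; pick H1
  Q 224.162.0.10: descend 111000001010001 ; hops seen [H2,H2,H0] ; pick H0
  + 143.128.0.0/12 (H0) depth=12
  + 241.69.164.0/22 (H0) depth=22
  + 224.163.50.94/31 (H2) depth=31
  + 143.128.0.0/10 (H0) depth=10
  Q 241.69.164.193: descend 1111000101000101101001 ; hops seen [H2,H2,H2,H0] ; pick H0
  + 192.0.0.0/2 (H2) depth=2
  Q 192.6.125.126: descend 11 ; hops seen [H2,H2] ; pick H2
  Q 224.163.48.1: descend 1110000010100011001100 ; hops seen [H2,H2,H2,H0,H1] ; pick H1
  - 241.69.164.0/22 clear@22
  + 128.0.0.0/2 (H1) depth=2
  Q 128.24.233.182: descend 1000 ; hops seen [H2,H1] ; pick H1
  + 128.0.0.0/1 (H2) depth=1
  + 224.163.50.80/28 (H2) depth=28
  + 143.141.118.240/28 (H2) depth=28
  + 224.163.50.80/28 (H2) depth=28

== LOOKUPS ==
["no-route","H1","H1","H2","H1","H1","H0","H0","H2","H1","H1"]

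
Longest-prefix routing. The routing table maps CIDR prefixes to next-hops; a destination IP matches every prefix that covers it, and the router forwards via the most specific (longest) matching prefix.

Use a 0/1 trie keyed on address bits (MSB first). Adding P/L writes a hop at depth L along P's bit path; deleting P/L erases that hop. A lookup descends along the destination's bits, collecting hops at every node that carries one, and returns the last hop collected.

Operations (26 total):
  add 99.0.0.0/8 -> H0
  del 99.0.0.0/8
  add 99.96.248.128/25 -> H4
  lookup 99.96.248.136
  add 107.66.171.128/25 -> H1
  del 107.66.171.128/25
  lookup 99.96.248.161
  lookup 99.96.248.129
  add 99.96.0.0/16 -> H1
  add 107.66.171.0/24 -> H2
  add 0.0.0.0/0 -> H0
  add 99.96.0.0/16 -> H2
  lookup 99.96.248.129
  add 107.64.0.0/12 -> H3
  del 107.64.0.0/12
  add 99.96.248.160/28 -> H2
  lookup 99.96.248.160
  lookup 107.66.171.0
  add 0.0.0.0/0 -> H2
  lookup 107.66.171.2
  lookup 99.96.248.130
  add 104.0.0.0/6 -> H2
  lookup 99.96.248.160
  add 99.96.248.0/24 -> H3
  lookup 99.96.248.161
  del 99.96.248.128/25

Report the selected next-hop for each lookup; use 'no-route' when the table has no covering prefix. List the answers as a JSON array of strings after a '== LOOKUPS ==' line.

Apply in order:
  add 99.0.0.0/8 -> H0 at depth 8
  del 99.0.0.0/8 (clear depth 8)
  add 99.96.248.128/25 -> H4 at depth 25
  lookup 99.96.248.136: bits 0110001101100000111110001 walk d0:-→d1:-→d2:-→d3:-→d4:-→d5:-→d6:-→d7:-→d8:-→d9:-→d10:-→d11:-→d12:-→d13:-→d14:-→d15:-→d16:-→d17:-→d18:-→d19:-→d20:-→d21:-→d22:-→d23:-→d24:-→d25:H4 -> H4
  add 107.66.171.128/25 -> H1 at depth 25
  del 107.66.171.128/25 (clear depth 25)
  lookup 99.96.248.161: bits 0110001101100000111110001 walk d0:-→d1:-→d2:-→d3:-→d4:-→d5:-→d6:-→d7:-→d8:-→d9:-→d10:-→d11:-→d12:-→d13:-→d14:-→d15:-→d16:-→d17:-→d18:-→d19:-→d20:-→d21:-→d22:-→d23:-→d24:-→d25:H4 -> H4
  lookup 99.96.248.129: bits 0110001101100000111110001 walk d0:-→d1:-→d2:-→d3:-→d4:-→d5:-→d6:-→d7:-→d8:-→d9:-→d10:-→d11:-→d12:-→d13:-→d14:-→d15:-→d16:-→d17:-→d18:-→d19:-→d20:-→d21:-→d22:-→d23:-→d24:-→d25:H4 -> H4
  add 99.96.0.0/16 -> H1 at depth 16
  add 107.66.171.0/24 -> H2 at depth 24
  add 0.0.0.0/0 -> H0 at depth 0
  add 99.96.0.0/16 -> H2 at depth 16
  lookup 99.96.248.129: bits 0110001101100000111110001 walk d0:H0→d1:-→d2:-→d3:-→d4:-→d5:-→d6:-→d7:-→d8:-→d9:-→d10:-→d11:-→d12:-→d13:-→d14:-→d15:-→d16:H2→d17:-→d18:-→d19:-→d20:-→d21:-→d22:-→d23:-→d24:-→d25:H4 -> H4
  add 107.64.0.0/12 -> H3 at depth 12
  del 107.64.0.0/12 (clear depth 12)
  add 99.96.248.160/28 -> H2 at depth 28
  lookup 99.96.248.160: bits 0110001101100000111110001010 walk d0:H0→d1:-→d2:-→d3:-→d4:-→d5:-→d6:-→d7:-→d8:-→d9:-→d10:-→d11:-→d12:-→d13:-→d14:-→d15:-→d16:H2→d17:-→d18:-→d19:-→d20:-→d21:-→d22:-→d23:-→d24:-→d25:H4→d26:-→d27:-→d28:H2 -> H2
  lookup 107.66.171.0: bits 011010110100001010101011 walk d0:H0→d1:-→d2:-→d3:-→d4:-→d5:-→d6:-→d7:-→d8:-→d9:-→d10:-→d11:-→d12:-→d13:-→d14:-→d15:-→d16:-→d17:-→d18:-→d19:-→d20:-→d21:-→d22:-→d23:-→d24:H2 -> H2
  add 0.0.0.0/0 -> H2 at depth 0
  lookup 107.66.171.2: bits 011010110100001010101011 walk d0:H2→d1:-→d2:-→d3:-→d4:-→d5:-→d6:-→d7:-→d8:-→d9:-→d10:-→d11:-→d12:-→d13:-→d14:-→d15:-→d16:-→d17:-→d18:-→d19:-→d20:-→d21:-→d22:-→d23:-→d24:H2 -> H2
  lookup 99.96.248.130: bits 01100011011000001111100010 walk d0:H2→d1:-→d2:-→d3:-→d4:-→d5:-→d6:-→d7:-→d8:-→d9:-→d10:-→d11:-→d12:-→d13:-→d14:-→d15:-→d16:H2→d17:-→d18:-→d19:-→d20:-→d21:-→d22:-→d23:-→d24:-→d25:H4→d26:- -> H4
  add 104.0.0.0/6 -> H2 at depth 6
  lookup 99.96.248.160: bits 0110001101100000111110001010 walk d0:H2→d1:-→d2:-→d3:-→d4:-→d5:-→d6:-→d7:-→d8:-→d9:-→d10:-→d11:-→d12:-→d13:-→d14:-→d15:-→d16:H2→d17:-→d18:-→d19:-→d20:-→d21:-→d22:-→d23:-→d24:-→d25:H4→d26:-→d27:-→d28:H2 -> H2
  add 99.96.248.0/24 -> H3 at depth 24
  lookup 99.96.248.161: bits 0110001101100000111110001010 walk d0:H2→d1:-→d2:-→d3:-→d4:-→d5:-→d6:-→d7:-→d8:-→d9:-→d10:-→d11:-→d12:-→d13:-→d14:-→d15:-→d16:H2→d17:-→d18:-→d19:-→d20:-→d21:-→d22:-→d23:-→d24:H3→d25:H4→d26:-→d27:-→d28:H2 -> H2
  del 99.96.248.128/25 (clear depth 25)

== LOOKUPS ==
["H4","H4","H4","H4","H2","H2","H2","H4","H2","H2"]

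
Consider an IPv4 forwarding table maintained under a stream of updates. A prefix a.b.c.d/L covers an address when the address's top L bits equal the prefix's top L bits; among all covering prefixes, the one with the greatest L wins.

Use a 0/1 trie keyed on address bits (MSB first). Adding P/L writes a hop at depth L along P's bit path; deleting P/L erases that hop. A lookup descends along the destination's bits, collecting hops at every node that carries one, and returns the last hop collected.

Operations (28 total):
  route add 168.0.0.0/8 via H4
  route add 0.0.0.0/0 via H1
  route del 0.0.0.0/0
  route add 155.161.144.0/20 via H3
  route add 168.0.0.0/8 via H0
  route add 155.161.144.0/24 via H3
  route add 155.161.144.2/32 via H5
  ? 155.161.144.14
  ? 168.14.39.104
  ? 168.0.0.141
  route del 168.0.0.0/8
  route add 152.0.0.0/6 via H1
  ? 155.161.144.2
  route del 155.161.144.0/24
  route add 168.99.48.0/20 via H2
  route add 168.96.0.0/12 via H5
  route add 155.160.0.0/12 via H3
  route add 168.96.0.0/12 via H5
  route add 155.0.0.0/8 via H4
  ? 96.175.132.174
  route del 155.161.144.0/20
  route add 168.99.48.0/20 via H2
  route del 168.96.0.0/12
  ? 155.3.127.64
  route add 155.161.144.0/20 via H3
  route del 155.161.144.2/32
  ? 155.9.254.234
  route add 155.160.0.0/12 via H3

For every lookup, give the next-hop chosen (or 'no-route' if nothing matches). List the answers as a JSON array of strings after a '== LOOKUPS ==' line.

Process each operation:
  + 168.0.0.0/8 (H4) depth=8
  + 0.0.0.0/0 (H1) depth=0
  del 0.0.0.0/0 (clear depth 0)
  + 155.161.144.0/20 (H3) depth=20
  + 168.0.0.0/8 (H0) depth=8
  + 155.161.144.0/24 (H3) depth=24
  + 155.161.144.2/32 (H5) depth=32
  lookup 155.161.144.14: bits 1001101110100001100100000000 walk d0:-→d1:-→d2:-→d3:-→d4:-→d5:-→d6:-→d7:-→d8:-→d9:-→d10:-→d11:-→d12:-→d13:-→d14:-→d15:-→d16:-→d17:-→d18:-→d19:-→d20:H3→d21:-→d22:-→d23:-→d24:H3→d25:-→d26:-→d27:-→d28:- -> H3
  lookup 168.14.39.104: bits 10101000 walk d0:-→d1:-→d2:-→d3:-→d4:-→d5:-→d6:-→d7:-→d8:H0 -> H0
  lookup 168.0.0.141: bits 10101000 walk d0:-→d1:-→d2:-→d3:-→d4:-→d5:-→d6:-→d7:-→d8:H0 -> H0
  del 168.0.0.0/8 (clear depth 8)
  + 152.0.0.0/6 (H1) depth=6
  lookup 155.161.144.2: bits 10011011101000011001000000000010 walk d0:-→d1:-→d2:-→d3:-→d4:-→d5:-→d6:H1→d7:-→d8:-→d9:-→d10:-→d11:-→d12:-→d13:-→d14:-→d15:-→d16:-→d17:-→d18:-→d19:-→d20:H3→d21:-→d22:-→d23:-→d24:H3→d25:-→d26:-→d27:-→d28:-→d29:-→d30:-→d31:-→d32:H5 -> H5
  del 155.161.144.0/24 (clear depth 24)
  + 168.99.48.0/20 (H2) depth=20
  + 168.96.0.0/12 (H5) depth=12
  + 155.160.0.0/12 (H3) depth=12
  + 168.96.0.0/12 (H5) depth=12
  + 155.0.0.0/8 (H4) depth=8
  lookup 96.175.132.174: bits ε walk d0:- -> no-route
  del 155.161.144.0/20 (clear depth 20)
  + 168.99.48.0/20 (H2) depth=20
  del 168.96.0.0/12 (clear depth 12)
  lookup 155.3.127.64: bits 10011011 walk d0:-→d1:-→d2:-→d3:-→d4:-→d5:-→d6:H1→d7:-→d8:H4 -> H4
  + 155.161.144.0/20 (H3) depth=20
  del 155.161.144.2/32 (clear depth 32)
  lookup 155.9.254.234: bits 10011011 walk d0:-→d1:-→d2:-→d3:-→d4:-→d5:-→d6:H1→d7:-→d8:H4 -> H4
  + 155.160.0.0/12 (H3) depth=12

== LOOKUPS ==
["H3","H0","H0","H5","no-route","H4","H4"]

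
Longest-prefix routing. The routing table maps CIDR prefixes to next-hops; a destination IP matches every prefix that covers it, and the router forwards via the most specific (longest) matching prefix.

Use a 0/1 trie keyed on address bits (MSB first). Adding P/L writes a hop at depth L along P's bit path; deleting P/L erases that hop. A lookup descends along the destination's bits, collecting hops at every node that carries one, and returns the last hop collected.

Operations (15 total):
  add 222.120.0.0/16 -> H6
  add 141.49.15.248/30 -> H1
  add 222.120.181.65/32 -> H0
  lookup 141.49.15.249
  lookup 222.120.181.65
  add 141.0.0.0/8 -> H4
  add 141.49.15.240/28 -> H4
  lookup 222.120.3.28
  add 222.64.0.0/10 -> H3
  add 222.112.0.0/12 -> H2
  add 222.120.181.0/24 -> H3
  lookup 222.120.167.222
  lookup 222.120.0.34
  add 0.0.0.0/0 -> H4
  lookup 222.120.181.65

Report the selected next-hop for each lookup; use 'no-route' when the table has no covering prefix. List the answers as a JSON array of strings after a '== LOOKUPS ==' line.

Trace:
  add 222.120.0.0/16 -> H6 at depth 16
  add 141.49.15.248/30 -> H1 at depth 30
  add 222.120.181.65/32 -> H0 at depth 32
  lookup 141.49.15.249: bits 100011010011000100001111111110 walk d0:-→d1:-→d2:-→d3:-→d4:-→d5:-→d6:-→d7:-→d8:-→d9:-→d10:-→d11:-→d12:-→d13:-→d14:-→d15:-→d16:-→d17:-→d18:-→d19:-→d20:-→d21:-→d22:-→d23:-→d24:-→d25:-→d26:-→d27:-→d28:-→d29:-→d30:H1 -> H1
  lookup 222.120.181.65: bits 11011110011110001011010101000001 walk d0:-→d1:-→d2:-→d3:-→d4:-→d5:-→d6:-→d7:-→d8:-→d9:-→d10:-→d11:-→d12:-→d13:-→d14:-→d15:-→d16:H6→d17:-→d18:-→d19:-→d20:-→d21:-→d22:-→d23:-→d24:-→d25:-→d26:-→d27:-→d28:-→d29:-→d30:-→d31:-→d32:H0 -> H0
  add 141.0.0.0/8 -> H4 at depth 8
  add 141.49.15.240/28 -> H4 at depth 28
  lookup 222.120.3.28: bits 1101111001111000 walk d0:-→d1:-→d2:-→d3:-→d4:-→d5:-→d6:-→d7:-→d8:-→d9:-→d10:-→d11:-→d12:-→d13:-→d14:-→d15:-→d16:H6 -> H6
  add 222.64.0.0/10 -> H3 at depth 10
  add 222.112.0.0/12 -> H2 at depth 12
  add 222.120.181.0/24 -> H3 at depth 24
  lookup 222.120.167.222: bits 1101111001111000101 walk d0:-→d1:-→d2:-→d3:-→d4:-→d5:-→d6:-→d7:-→d8:-→d9:-→d10:H3→d11:-→d12:H2→d13:-→d14:-→d15:-→d16:H6→d17:-→d18:-→d19:- -> H6
  lookup 222.120.0.34: bits 1101111001111000 walk d0:-→d1:-→d2:-→d3:-→d4:-→d5:-→d6:-→d7:-→d8:-→d9:-→d10:H3→d11:-→d12:H2→d13:-→d14:-→d15:-→d16:H6 -> H6
  add 0.0.0.0/0 -> H4 at depth 0
  lookup 222.120.181.65: bits 11011110011110001011010101000001 walk d0:H4→d1:-→d2:-→d3:-→d4:-→d5:-→d6:-→d7:-→d8:-→d9:-→d10:H3→d11:-→d12:H2→d13:-→d14:-→d15:-→d16:H6→d17:-→d18:-→d19:-→d20:-→d21:-→d22:-→d23:-→d24:H3→d25:-→d26:-→d27:-→d28:-→d29:-→d30:-→d31:-→d32:H0 -> H0

== LOOKUPS ==
["H1","H0","H6","H6","H6","H0"]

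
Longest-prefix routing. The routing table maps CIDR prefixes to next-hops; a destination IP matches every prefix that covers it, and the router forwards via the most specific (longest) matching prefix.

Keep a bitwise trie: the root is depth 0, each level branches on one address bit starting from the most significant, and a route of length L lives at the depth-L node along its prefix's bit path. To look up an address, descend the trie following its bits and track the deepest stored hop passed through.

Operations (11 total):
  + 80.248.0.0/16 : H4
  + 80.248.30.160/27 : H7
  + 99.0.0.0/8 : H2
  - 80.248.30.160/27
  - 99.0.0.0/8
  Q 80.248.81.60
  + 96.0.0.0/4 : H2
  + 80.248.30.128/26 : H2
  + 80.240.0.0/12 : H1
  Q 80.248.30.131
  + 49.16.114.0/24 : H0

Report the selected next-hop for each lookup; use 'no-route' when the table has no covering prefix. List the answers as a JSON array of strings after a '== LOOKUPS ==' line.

Trace:
  + 80.248.0.0/16 (H4) depth=16
  + 80.248.30.160/27 (H7) depth=27
  + 99.0.0.0/8 (H2) depth=8
  - 80.248.30.160/27 clear@27
  - 99.0.0.0/8 clear@8
  Q 80.248.81.60: descend 01010000111110000 ; hops seen [H4] ; pick H4
  + 96.0.0.0/4 (H2) depth=4
  + 80.248.30.128/26 (H2) depth=26
  + 80.240.0.0/12 (H1) depth=12
  Q 80.248.30.131: descend 01010000111110000001111010 ; hops seen [H1,H4,H2] ; pick H2
  + 49.16.114.0/24 (H0) depth=24

== LOOKUPS ==
["H4","H2"]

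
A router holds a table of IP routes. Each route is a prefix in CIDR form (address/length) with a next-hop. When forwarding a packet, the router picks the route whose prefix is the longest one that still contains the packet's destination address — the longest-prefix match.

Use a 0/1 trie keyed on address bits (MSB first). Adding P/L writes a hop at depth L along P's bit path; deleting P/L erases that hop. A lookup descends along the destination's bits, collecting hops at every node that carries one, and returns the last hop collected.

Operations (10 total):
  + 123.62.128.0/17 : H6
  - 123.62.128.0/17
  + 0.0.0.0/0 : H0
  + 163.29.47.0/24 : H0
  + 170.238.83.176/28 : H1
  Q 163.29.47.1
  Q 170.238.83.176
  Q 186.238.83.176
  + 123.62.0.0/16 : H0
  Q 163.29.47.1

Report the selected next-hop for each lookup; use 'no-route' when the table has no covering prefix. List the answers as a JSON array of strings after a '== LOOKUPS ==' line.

Trace:
  add 123.62.128.0/17 -> H6 at depth 17
  del 123.62.128.0/17 (clear depth 17)
  add 0.0.0.0/0 -> H0 at depth 0
  add 163.29.47.0/24 -> H0 at depth 24
  add 170.238.83.176/28 -> H1 at depth 28
  lookup 163.29.47.1: bits 101000110001110100101111 walk d0:H0→d1:-→d2:-→d3:-→d4:-→d5:-→d6:-→d7:-→d8:-→d9:-→d10:-→d11:-→d12:-→d13:-→d14:-→d15:-→d16:-→d17:-→d18:-→d19:-→d20:-→d21:-→d22:-→d23:-→d24:H0 -> H0
  lookup 170.238.83.176: bits 1010101011101110010100111011 walk d0:H0→d1:-→d2:-→d3:-→d4:-→d5:-→d6:-→d7:-→d8:-→d9:-→d10:-→d11:-→d12:-→d13:-→d14:-→d15:-→d16:-→d17:-→d18:-→d19:-→d20:-→d21:-→d22:-→d23:-→d24:-→d25:-→d26:-→d27:-→d28:H1 -> H1
  lookup 186.238.83.176: bits 101 walk d0:H0→d1:-→d2:-→d3:- -> H0
  add 123.62.0.0/16 -> H0 at depth 16
  lookup 163.29.47.1: bits 101000110001110100101111 walk d0:H0→d1:-→d2:-→d3:-→d4:-→d5:-→d6:-→d7:-→d8:-→d9:-→d10:-→d11:-→d12:-→d13:-→d14:-→d15:-→d16:-→d17:-→d18:-→d19:-→d20:-→d21:-→d22:-→d23:-→d24:H0 -> H0

== LOOKUPS ==
["H0","H1","H0","H0"]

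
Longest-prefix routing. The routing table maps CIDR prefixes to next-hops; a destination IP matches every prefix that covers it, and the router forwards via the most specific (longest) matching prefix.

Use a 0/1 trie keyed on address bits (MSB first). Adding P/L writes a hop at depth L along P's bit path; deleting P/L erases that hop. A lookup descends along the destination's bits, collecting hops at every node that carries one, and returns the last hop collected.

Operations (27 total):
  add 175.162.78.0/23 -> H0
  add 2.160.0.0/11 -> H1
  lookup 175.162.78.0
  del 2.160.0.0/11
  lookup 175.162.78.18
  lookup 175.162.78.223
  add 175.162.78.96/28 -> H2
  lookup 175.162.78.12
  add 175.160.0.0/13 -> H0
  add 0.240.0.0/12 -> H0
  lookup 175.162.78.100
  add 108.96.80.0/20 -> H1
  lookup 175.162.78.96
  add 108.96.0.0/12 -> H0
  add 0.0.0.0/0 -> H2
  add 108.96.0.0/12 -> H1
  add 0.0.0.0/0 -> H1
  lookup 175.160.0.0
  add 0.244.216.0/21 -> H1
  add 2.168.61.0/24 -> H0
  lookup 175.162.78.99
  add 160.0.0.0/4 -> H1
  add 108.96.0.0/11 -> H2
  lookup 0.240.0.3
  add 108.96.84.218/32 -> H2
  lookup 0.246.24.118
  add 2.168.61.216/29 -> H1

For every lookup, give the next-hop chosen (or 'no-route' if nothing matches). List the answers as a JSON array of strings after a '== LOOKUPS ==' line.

Apply in order:
  add 175.162.78.0/23 -> H0 at depth 23
  add 2.160.0.0/11 -> H1 at depth 11
  Q 175.162.78.0: descend 10101111101000100100111 ; hops seen [H0] ; pick H0
  del 2.160.0.0/11 (clear depth 11)
  Q 175.162.78.18: descend 10101111101000100100111 ; hops seen [H0] ; pick H0
  Q 175.162.78.223: descend 10101111101000100100111 ; hops seen [H0] ; pick H0
  add 175.162.78.96/28 -> H2 at depth 28
  Q 175.162.78.12: descend 1010111110100010010011100 ; hops seen [H0] ; pick H0
  add 175.160.0.0/13 -> H0 at depth 13
  add 0.240.0.0/12 -> H0 at depth 12
  Q 175.162.78.100: descend 1010111110100010010011100110 ; hops seen [H0,H0,H2] ; pick H2
  add 108.96.80.0/20 -> H1 at depth 20
  Q 175.162.78.96: descend 1010111110100010010011100110 ; hops seen [H0,H0,H2] ; pick H2
  add 108.96.0.0/12 -> H0 at depth 12
  add 0.0.0.0/0 -> H2 at depth 0
  add 108.96.0.0/12 -> H1 at depth 12
  add 0.0.0.0/0 -> H1 at depth 0
  Q 175.160.0.0: descend 10101111101000 ; hops seen [H1,H0] ; pick H0
  add 0.244.216.0/21 -> H1 at depth 21
  add 2.168.61.0/24 -> H0 at depth 24
  Q 175.162.78.99: descend 1010111110100010010011100110 ; hops seen [H1,H0,H0,H2] ; pick H2
  add 160.0.0.0/4 -> H1 at depth 4
  add 108.96.0.0/11 -> H2 at depth 11
  Q 0.240.0.3: descend 0000000011110 ; hops seen [H1,H0] ; pick H0
  add 108.96.84.218/32 -> H2 at depth 32
  Q 0.246.24.118: descend 00000000111101 ; hops seen [H1,H0] ; pick H0
  add 2.168.61.216/29 -> H1 at depth 29

== LOOKUPS ==
["H0","H0","H0","H0","H2","H2","H0","H2","H0","H0"]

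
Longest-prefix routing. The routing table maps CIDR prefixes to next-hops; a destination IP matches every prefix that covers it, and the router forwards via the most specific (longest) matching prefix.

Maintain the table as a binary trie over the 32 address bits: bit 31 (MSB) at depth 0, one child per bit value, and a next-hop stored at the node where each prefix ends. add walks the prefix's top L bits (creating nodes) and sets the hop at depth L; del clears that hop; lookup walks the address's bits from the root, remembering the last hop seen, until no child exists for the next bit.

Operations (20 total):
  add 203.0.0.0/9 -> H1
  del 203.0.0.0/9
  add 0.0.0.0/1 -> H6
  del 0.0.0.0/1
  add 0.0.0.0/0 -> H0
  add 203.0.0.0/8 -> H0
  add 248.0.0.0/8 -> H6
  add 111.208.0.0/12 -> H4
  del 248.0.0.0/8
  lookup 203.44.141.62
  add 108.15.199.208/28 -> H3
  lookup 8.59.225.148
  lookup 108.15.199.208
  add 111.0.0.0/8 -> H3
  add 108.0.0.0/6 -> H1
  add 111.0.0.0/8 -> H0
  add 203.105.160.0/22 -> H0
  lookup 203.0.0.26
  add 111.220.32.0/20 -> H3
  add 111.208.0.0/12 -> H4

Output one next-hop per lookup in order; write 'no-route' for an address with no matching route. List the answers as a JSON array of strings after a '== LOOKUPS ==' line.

Process each operation:
  + 203.0.0.0/9 (H1) depth=9
  - 203.0.0.0/9 clear@9
  + 0.0.0.0/1 (H6) depth=1
  - 0.0.0.0/1 clear@1
  + 0.0.0.0/0 (H0) depth=0
  + 203.0.0.0/8 (H0) depth=8
  + 248.0.0.0/8 (H6) depth=8
  + 111.208.0.0/12 (H4) depth=12
  - 248.0.0.0/8 clear@8
  ? 203.44.141.62  path d0:H0→d1:-→d2:-→d3:-→d4:-→d5:-→d6:-→d7:-→d8:H0→d9:-  best=H0
  + 108.15.199.208/28 (H3) depth=28
  ? 8.59.225.148  path d0:H0→d1:-  best=H0
  ? 108.15.199.208  path d0:H0→d1:-→d2:-→d3:-→d4:-→d5:-→d6:-→d7:-→d8:-→d9:-→d10:-→d11:-→d12:-→d13:-→d14:-→d15:-→d16:-→d17:-→d18:-→d19:-→d20:-→d21:-→d22:-→d23:-→d24:-→d25:-→d26:-→d27:-→d28:H3  best=H3
  + 111.0.0.0/8 (H3) depth=8
  + 108.0.0.0/6 (H1) depth=6
  + 111.0.0.0/8 (H0) depth=8
  + 203.105.160.0/22 (H0) depth=22
  ? 203.0.0.26  path d0:H0→d1:-→d2:-→d3:-→d4:-→d5:-→d6:-→d7:-→d8:H0→d9:-  best=H0
  + 111.220.32.0/20 (H3) depth=20
  + 111.208.0.0/12 (H4) depth=12

== LOOKUPS ==
["H0","H0","H3","H0"]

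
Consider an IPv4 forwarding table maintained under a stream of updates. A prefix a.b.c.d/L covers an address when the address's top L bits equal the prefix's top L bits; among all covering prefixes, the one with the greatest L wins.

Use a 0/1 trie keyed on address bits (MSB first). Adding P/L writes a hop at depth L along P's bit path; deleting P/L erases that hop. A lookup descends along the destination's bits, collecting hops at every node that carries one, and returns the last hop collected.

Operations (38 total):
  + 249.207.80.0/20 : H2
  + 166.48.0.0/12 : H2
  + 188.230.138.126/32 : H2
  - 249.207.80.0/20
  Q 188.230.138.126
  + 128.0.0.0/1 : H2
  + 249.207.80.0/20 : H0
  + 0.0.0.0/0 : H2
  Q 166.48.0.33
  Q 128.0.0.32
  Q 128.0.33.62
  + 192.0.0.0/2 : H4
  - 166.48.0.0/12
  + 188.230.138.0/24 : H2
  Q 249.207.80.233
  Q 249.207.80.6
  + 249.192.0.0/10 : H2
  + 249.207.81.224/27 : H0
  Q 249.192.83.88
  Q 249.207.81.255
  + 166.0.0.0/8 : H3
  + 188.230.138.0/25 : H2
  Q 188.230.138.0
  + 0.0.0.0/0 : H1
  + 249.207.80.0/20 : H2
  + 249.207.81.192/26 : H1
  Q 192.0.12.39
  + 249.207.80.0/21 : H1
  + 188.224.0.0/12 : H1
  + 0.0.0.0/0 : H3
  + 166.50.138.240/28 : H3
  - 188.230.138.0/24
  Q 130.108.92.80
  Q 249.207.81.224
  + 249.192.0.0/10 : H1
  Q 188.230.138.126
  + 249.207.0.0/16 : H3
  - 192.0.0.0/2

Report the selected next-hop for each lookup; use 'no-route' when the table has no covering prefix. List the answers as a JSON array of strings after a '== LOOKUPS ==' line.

Process each operation:
  + 249.207.80.0/20 (H2) depth=20
  + 166.48.0.0/12 (H2) depth=12
  + 188.230.138.126/32 (H2) depth=32
  - 249.207.80.0/20 clear@20
  Q 188.230.138.126: descend 10111100111001101000101001111110 ; hops seen [H2] ; pick H2
  + 128.0.0.0/1 (H2) depth=1
  + 249.207.80.0/20 (H0) depth=20
  + 0.0.0.0/0 (H2) depth=0
  Q 166.48.0.33: descend 101001100011 ; hops seen [H2,H2,H2] ; pick H2
  Q 128.0.0.32: descend 10 ; hops seen [H2,H2] ; pick H2
  Q 128.0.33.62: descend 10 ; hops seen [H2,H2] ; pick H2
  + 192.0.0.0/2 (H4) depth=2
  - 166.48.0.0/12 clear@12
  + 188.230.138.0/24 (H2) depth=24
  Q 249.207.80.233: descend 11111001110011110101 ; hops seen [H2,H2,H4,H0] ; pick H0
  Q 249.207.80.6: descend 11111001110011110101 ; hops seen [H2,H2,H4,H0] ; pick H0
  + 249.192.0.0/10 (H2) depth=10
  + 249.207.81.224/27 (H0) depth=27
  Q 249.192.83.88: descend 111110011100 ; hops seen [H2,H2,H4,H2] ; pick H2
  Q 249.207.81.255: descend 111110011100111101010001111 ; hops seen [H2,H2,H4,H2,H0,H0] ; pick H0
  + 166.0.0.0/8 (H3) depth=8
  + 188.230.138.0/25 (H2) depth=25
  Q 188.230.138.0: descend 1011110011100110100010100 ; hops seen [H2,H2,H2,H2] ; pick H2
  + 0.0.0.0/0 (H1) depth=0
  + 249.207.80.0/20 (H2) depth=20
  + 249.207.81.192/26 (H1) depth=26
  Q 192.0.12.39: descend 11 ; hops seen [H1,H2,H4] ; pick H4
  + 249.207.80.0/21 (H1) depth=21
  + 188.224.0.0/12 (H1) depth=12
  + 0.0.0.0/0 (H3) depth=0
  + 166.50.138.240/28 (H3) depth=28
  - 188.230.138.0/24 clear@24
  Q 130.108.92.80: descend 10 ; hops seen [H3,H2] ; pick H2
  Q 249.207.81.224: descend 111110011100111101010001111 ; hops seen [H3,H2,H4,H2,H2,H1,H1,H0] ; pick H0
  + 249.192.0.0/10 (H1) depth=10
  Q 188.230.138.126: descend 10111100111001101000101001111110 ; hops seen [H3,H2,H1,H2,H2] ; pick H2
  + 249.207.0.0/16 (H3) depth=16
  - 192.0.0.0/2 clear@2

== LOOKUPS ==
["H2","H2","H2","H2","H0","H0","H2","H0","H2","H4","H2","H0","H2"]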